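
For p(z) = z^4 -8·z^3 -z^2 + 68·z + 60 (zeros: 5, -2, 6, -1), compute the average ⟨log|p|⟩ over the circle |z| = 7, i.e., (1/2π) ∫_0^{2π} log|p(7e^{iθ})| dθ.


Zeros: -2, -1, 5, 6; r = 7.
Inside |z| < r: -2, -1, 5, 6. Outside (|z| ≥ r): ∅.
p(0) = 60, so log|p(0)| = log(60) = 4.0943.
Apply Jensen: I(r) = log|p(0)| + Σ_k log(r/|z_k|), summed over zeros inside |z| < r.
  log(r/|z_k|) for z_k = 5: log(7/5) = 0.3365
  log(r/|z_k|) for z_k = -2: log(7/2) = 1.2528
  log(r/|z_k|) for z_k = 6: log(7/6) = 0.1542
  log(r/|z_k|) for z_k = -1: log(7/1) = 1.9459
Sum over inside zeros: 3.6893.
I(r) = log|p(0)| + (inside sum) = 4.0943 + 3.6893 = 7.7836.
Closed form (all zeros inside, monic): I(r) = n·log(r) = 4·log(7) = 7.7836. ✓

I(r) ≈ 7.7836.


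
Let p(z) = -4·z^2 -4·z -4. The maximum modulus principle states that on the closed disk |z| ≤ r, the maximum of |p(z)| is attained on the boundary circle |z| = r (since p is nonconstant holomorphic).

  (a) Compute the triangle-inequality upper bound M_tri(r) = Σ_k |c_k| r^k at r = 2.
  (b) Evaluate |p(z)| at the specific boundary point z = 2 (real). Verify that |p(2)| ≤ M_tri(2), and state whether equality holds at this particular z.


Coefficients: c_0 = -4, c_1 = -4, c_2 = -4. Radius r = 2.
Part (a). Triangle bound: M_tri(r) = Σ_k |c_k| r^k
  = |-4|·2^0 + |-4|·2^1 + |-4|·2^2
  = 4 + 8 + 16 = 28.
This bounds M(r) := max_{|z|=r} |p(z)| from above; equality holds iff all terms c_k z^k can be made to align in phase at a single z on |z|=r.
Part (b). At z = 2 (real, on the circle |z| = r):
  p(2) = (-4)·2^0 + (-4)·2^1 + (-4)·2^2 = -28.
  |p(2)| = 28.
Since all nonzero coefficients share the same sign, |p(2)| = 28 = M_tri(2); the triangle bound is attained at z = 2, so in fact M(r) = 28.

M_tri(2) = 28; |p(2)| = 28; equality at z=2: yes.


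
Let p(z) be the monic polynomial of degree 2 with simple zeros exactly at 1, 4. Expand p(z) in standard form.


The polynomial is p(z) = ∏_{α ∈ S} (z − α), where S = {1, 4}.
Expanding the product yields: p(z) = z^2 -5·z + 4.
The resulting polynomial has degree 2 and real coefficients as required.

p(z) = z^2 -5·z + 4.


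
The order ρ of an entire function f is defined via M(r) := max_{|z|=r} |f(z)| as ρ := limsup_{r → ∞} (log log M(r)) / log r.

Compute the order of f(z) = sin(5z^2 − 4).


Write sin(w) = (e^{iw} ± e^{−iw})/(2 or 2i), so |sin(w)| ≤ e^{|w|}. With w = 5z^2 − 4, |w| ≤ 5r^2 + 4 on |z|=r, giving M(r) ≤ e^{5r^2 + 4} and ρ ≤ 2. For the lower bound, choose z on |z|=r with 5z^2 purely imaginary of modulus 5r^2; then |sin(5z^2 − 4)| grows like e^{5r^2}/2, so ρ ≥ 2. Hence ρ = 2.
Therefore ρ = 2.

Order ρ = 2.


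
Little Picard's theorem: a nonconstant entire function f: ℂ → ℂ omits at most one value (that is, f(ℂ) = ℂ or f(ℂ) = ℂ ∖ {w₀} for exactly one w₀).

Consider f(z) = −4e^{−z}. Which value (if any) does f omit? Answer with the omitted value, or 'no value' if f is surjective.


Little Picard bounds the complement of f(ℂ) to at most one point.
e^{−z} is never zero on ℂ, so -4·e^{−z} takes every value in ℂ ∖ {0}. Adding 0 shifts the range to ℂ ∖ {0}. Thus f omits exactly the value 0.

Omitted value: 0.


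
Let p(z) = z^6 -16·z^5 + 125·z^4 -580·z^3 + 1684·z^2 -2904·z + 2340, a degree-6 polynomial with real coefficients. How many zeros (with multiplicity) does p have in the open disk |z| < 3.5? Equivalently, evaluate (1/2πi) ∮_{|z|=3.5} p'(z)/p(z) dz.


The zeros of p are: (3 + 1i), (3 - 1i), (2 + 3i), (2 - 3i), (3 + 3i), (3 - 3i).
Their magnitudes are: 3.162, 3.162, 3.606, 3.606, 4.243, 4.243.
Zeros with |z| < R = 3.5: (3 + 1i), (3 - 1i).
Count = 2.
By the argument principle, (1/2πi) ∮_{|z|=R} p'(z)/p(z) dz equals exactly this count.

Number of zeros inside |z| < 3.5: 2.


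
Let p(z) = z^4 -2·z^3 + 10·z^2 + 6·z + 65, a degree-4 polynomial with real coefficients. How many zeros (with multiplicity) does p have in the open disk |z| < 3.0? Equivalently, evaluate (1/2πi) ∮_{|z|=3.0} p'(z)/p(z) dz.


The zeros of p are: (2 + 3i), (2 - 3i), (-1 + 2i), (-1 - 2i).
Their magnitudes are: 3.606, 3.606, 2.236, 2.236.
Zeros with |z| < R = 3.0: (-1 + 2i), (-1 - 2i).
Count = 2.
By the argument principle, (1/2πi) ∮_{|z|=R} p'(z)/p(z) dz equals exactly this count.

Number of zeros inside |z| < 3.0: 2.


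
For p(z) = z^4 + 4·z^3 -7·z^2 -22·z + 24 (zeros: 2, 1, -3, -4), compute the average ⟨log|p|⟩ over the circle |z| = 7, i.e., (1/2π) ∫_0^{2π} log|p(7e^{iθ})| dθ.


Zeros: -4, -3, 1, 2; r = 7.
Inside |z| < r: -4, -3, 1, 2. Outside (|z| ≥ r): ∅.
p(0) = 24, so log|p(0)| = log(24) = 3.1781.
Apply Jensen: I(r) = log|p(0)| + Σ_k log(r/|z_k|), summed over zeros inside |z| < r.
  log(r/|z_k|) for z_k = 2: log(7/2) = 1.2528
  log(r/|z_k|) for z_k = 1: log(7/1) = 1.9459
  log(r/|z_k|) for z_k = -3: log(7/3) = 0.8473
  log(r/|z_k|) for z_k = -4: log(7/4) = 0.5596
Sum over inside zeros: 4.6056.
I(r) = log|p(0)| + (inside sum) = 3.1781 + 4.6056 = 7.7836.
Closed form (all zeros inside, monic): I(r) = n·log(r) = 4·log(7) = 7.7836. ✓

I(r) ≈ 7.7836.


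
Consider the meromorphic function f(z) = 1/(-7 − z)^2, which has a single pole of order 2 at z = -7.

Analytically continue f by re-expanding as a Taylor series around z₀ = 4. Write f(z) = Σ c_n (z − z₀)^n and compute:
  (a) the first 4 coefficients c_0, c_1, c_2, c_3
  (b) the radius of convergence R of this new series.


Let w = z − z₀, so z = z₀ + w.
Then -7 − z = -7 − (z₀ + w) = (-7 − z₀) − w = -11 − w.
f(z) = 1/(-11 − w)^2 = (1/(-11)^2) · (1 − w/(-11))^{−2}.
By the binomial series (1−u)^{−2} = Σ_{n≥0} C(n+1, 1) u^n for |u|<1, with u = w/(-11):
  c_n = C(n+1, 1) / (-11)^(n+2).
  c_0 = 1/(-11)^2 = 1/121.
  c_1 = 2/(-11)^3 = -2/1331.
  c_2 = 3/(-11)^4 = 3/14641.
  c_3 = 4/(-11)^5 = -4/161051.
The series is valid for |w/d| < 1, i.e. |z − z₀| < |d|.
Radius of convergence: R = |-7 − z₀| = |-11| = 11 (distance from z₀ to the singularity z = -7).

c_0 = 1/121, c_1 = -2/1331, c_2 = 3/14641, c_3 = -4/161051; R = 11.


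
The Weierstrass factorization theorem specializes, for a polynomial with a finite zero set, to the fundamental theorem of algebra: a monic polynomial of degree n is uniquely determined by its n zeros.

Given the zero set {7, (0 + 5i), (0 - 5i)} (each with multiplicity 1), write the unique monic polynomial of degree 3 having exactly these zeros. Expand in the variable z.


The polynomial is p(z) = ∏_{α ∈ S} (z − α), where S = {7, (0 + 5i), (0 - 5i)}.
Expanding the product yields: p(z) = z^3 -7·z^2 + 25·z -175.
Note conjugate pairs combine to real quadratics: (z − (0+5i))(z − (0−5i)) = z² + 25.
The resulting polynomial has degree 3 and real coefficients as required.

p(z) = z^3 -7·z^2 + 25·z -175.


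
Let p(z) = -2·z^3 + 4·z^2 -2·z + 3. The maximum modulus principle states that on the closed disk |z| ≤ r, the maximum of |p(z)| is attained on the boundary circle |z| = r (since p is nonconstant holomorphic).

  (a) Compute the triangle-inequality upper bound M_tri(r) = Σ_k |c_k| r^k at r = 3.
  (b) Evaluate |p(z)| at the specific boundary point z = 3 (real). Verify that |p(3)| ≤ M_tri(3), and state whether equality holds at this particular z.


Coefficients: c_0 = 3, c_1 = -2, c_2 = 4, c_3 = -2. Radius r = 3.
Part (a). Triangle bound: M_tri(r) = Σ_k |c_k| r^k
  = |3|·3^0 + |-2|·3^1 + |4|·3^2 + |-2|·3^3
  = 3 + 6 + 36 + 54 = 99.
This bounds M(r) := max_{|z|=r} |p(z)| from above; equality holds iff all terms c_k z^k can be made to align in phase at a single z on |z|=r.
Part (b). At z = 3 (real, on the circle |z| = r):
  p(3) = (3)·3^0 + (-2)·3^1 + (4)·3^2 + (-2)·3^3 = -21.
  |p(3)| = 21.
Check: |p(3)| = 21 ≤ 99 = M_tri(3). ✓ Equality does not hold at z = 3 (the coefficients have mixed signs, so the terms do not all align in phase there).

M_tri(3) = 99; |p(3)| = 21; equality at z=3: no.


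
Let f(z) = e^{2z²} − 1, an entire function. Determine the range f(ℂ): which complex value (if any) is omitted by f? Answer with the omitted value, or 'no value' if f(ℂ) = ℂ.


Little Picard bounds the complement of f(ℂ) to at most one point.
The exponent g(z) = 2z² is a nonconstant polynomial, hence surjective onto ℂ. So e^{g(z)} takes every value in {e^w : w ∈ ℂ} = ℂ ∖ {0}. Adding -1 shifts the range to ℂ ∖ {-1}. f omits exactly -1.

Omitted value: -1.


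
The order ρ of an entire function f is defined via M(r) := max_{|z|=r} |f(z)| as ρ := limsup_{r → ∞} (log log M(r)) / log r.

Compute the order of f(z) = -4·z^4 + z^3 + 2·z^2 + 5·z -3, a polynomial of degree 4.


|f(z)| ≤ Σ|c_k|·r^k = O(r^4) as r → ∞. Polynomial growth is O(e^{r^ε}) for every ε > 0 (since r^4/e^{r^ε} → 0), so ρ ≤ ε for all ε > 0, i.e. ρ = 0. Every nonconstant polynomial has order 0.
Therefore ρ = 0.

Order ρ = 0.


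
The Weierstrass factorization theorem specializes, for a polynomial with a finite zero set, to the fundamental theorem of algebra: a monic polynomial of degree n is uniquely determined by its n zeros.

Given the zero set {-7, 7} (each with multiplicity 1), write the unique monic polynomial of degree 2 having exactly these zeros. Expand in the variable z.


The polynomial is p(z) = ∏_{α ∈ S} (z − α), where S = {-7, 7}.
Expanding the product yields: p(z) = z^2 -49.
The resulting polynomial has degree 2 and real coefficients as required.

p(z) = z^2 -49.


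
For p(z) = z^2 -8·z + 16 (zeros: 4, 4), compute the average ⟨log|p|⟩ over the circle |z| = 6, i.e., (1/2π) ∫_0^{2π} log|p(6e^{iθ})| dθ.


Zeros: 4, 4; r = 6.
Inside |z| < r: 4, 4. Outside (|z| ≥ r): ∅.
p(0) = 16, so log|p(0)| = log(16) = 2.7726.
Apply Jensen: I(r) = log|p(0)| + Σ_k log(r/|z_k|), summed over zeros inside |z| < r.
  log(r/|z_k|) for z_k = 4: log(6/4) = 0.4055
  log(r/|z_k|) for z_k = 4: log(6/4) = 0.4055
Sum over inside zeros: 0.8109.
I(r) = log|p(0)| + (inside sum) = 2.7726 + 0.8109 = 3.5835.
Closed form (all zeros inside, monic): I(r) = n·log(r) = 2·log(6) = 3.5835. ✓

I(r) ≈ 3.5835.


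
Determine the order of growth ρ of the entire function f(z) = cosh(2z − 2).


cosh(w) is a linear combination of e^{iw} and e^{−iw} (or e^w, e^{−w} in the hyperbolic case), so |cosh(w)| ≤ e^{|w|}. With w = 2z − 2, |w| ≤ 2|z| + 2 = 2r + 2 on |z| = r, giving M(r) ≤ e^{2r + 2}, so ρ ≤ 1. On a suitable ray (z = it for sin/cos; z = t for sinh/cosh, t real → ∞), |cosh(2z − 2)| grows like e^{2|t|}/2, so ρ ≥ 1. Hence ρ = 1.
Therefore ρ = 1.

Order ρ = 1.


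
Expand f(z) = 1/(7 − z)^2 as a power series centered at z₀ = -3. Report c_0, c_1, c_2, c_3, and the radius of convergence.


Let w = z − z₀, so z = z₀ + w.
Then 7 − z = 7 − (z₀ + w) = (7 − z₀) − w = 10 − w.
f(z) = 1/(10 − w)^2 = (1/(10)^2) · (1 − w/(10))^{−2}.
By the binomial series (1−u)^{−2} = Σ_{n≥0} C(n+1, 1) u^n for |u|<1, with u = w/(10):
  c_n = C(n+1, 1) / (10)^(n+2).
  c_0 = 1/(10)^2 = 1/100.
  c_1 = 2/(10)^3 = 1/500.
  c_2 = 3/(10)^4 = 3/10000.
  c_3 = 4/(10)^5 = 1/25000.
The series is valid for |w/d| < 1, i.e. |z − z₀| < |d|.
Radius of convergence: R = |7 − z₀| = |10| = 10 (distance from z₀ to the singularity z = 7).

c_0 = 1/100, c_1 = 1/500, c_2 = 3/10000, c_3 = 1/25000; R = 10.


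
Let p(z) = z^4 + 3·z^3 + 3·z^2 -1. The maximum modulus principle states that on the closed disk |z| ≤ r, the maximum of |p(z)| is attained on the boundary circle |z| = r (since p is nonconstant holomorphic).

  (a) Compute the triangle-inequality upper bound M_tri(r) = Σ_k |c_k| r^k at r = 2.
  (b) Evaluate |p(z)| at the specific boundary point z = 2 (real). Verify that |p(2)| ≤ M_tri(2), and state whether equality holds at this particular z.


Coefficients: c_0 = -1, c_1 = 0, c_2 = 3, c_3 = 3, c_4 = 1. Radius r = 2.
Part (a). Triangle bound: M_tri(r) = Σ_k |c_k| r^k
  = |-1|·2^0 + |0|·2^1 + |3|·2^2 + |3|·2^3 + |1|·2^4
  = 1 + 0 + 12 + 24 + 16 = 53.
This bounds M(r) := max_{|z|=r} |p(z)| from above; equality holds iff all terms c_k z^k can be made to align in phase at a single z on |z|=r.
Part (b). At z = 2 (real, on the circle |z| = r):
  p(2) = (-1)·2^0 + (0)·2^1 + (3)·2^2 + (3)·2^3 + (1)·2^4 = 51.
  |p(2)| = 51.
Check: |p(2)| = 51 ≤ 53 = M_tri(2). ✓ Equality does not hold at z = 2 (the coefficients have mixed signs, so the terms do not all align in phase there).

M_tri(2) = 53; |p(2)| = 51; equality at z=2: no.


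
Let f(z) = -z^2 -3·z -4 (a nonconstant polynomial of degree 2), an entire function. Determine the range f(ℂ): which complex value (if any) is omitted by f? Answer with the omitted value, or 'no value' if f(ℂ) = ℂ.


Little Picard bounds the complement of f(ℂ) to at most one point.
For every w ∈ ℂ, the equation p(z) − w = 0 is a nonconstant polynomial in z and hence has at least one root by the fundamental theorem of algebra. So p is surjective onto ℂ, omitting no value.

Omitted value: no value.


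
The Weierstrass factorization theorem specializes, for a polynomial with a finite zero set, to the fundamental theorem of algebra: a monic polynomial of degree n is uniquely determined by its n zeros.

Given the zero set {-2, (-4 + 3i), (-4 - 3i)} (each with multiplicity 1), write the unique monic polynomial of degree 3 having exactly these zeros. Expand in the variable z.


The polynomial is p(z) = ∏_{α ∈ S} (z − α), where S = {-2, (-4 + 3i), (-4 - 3i)}.
Expanding the product yields: p(z) = z^3 + 10·z^2 + 41·z + 50.
Note conjugate pairs combine to real quadratics: (z − (-4+3i))(z − (-4−3i)) = z² + 8z + 25.
The resulting polynomial has degree 3 and real coefficients as required.

p(z) = z^3 + 10·z^2 + 41·z + 50.


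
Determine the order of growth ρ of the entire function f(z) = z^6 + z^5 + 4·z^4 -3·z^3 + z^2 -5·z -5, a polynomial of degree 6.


|f(z)| ≤ Σ|c_k|·r^k = O(r^6) as r → ∞. Polynomial growth is O(e^{r^ε}) for every ε > 0 (since r^6/e^{r^ε} → 0), so ρ ≤ ε for all ε > 0, i.e. ρ = 0. Every nonconstant polynomial has order 0.
Therefore ρ = 0.

Order ρ = 0.


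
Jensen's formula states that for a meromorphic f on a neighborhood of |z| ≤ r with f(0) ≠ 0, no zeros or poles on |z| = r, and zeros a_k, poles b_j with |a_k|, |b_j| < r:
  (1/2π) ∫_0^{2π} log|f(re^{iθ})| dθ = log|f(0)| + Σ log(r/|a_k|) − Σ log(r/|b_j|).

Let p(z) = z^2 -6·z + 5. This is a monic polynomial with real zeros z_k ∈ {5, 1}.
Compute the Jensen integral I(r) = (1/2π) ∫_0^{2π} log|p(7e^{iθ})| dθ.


Zeros: 1, 5; r = 7.
Inside |z| < r: 1, 5. Outside (|z| ≥ r): ∅.
p(0) = 5, so log|p(0)| = log(5) = 1.6094.
Apply Jensen: I(r) = log|p(0)| + Σ_k log(r/|z_k|), summed over zeros inside |z| < r.
  log(r/|z_k|) for z_k = 5: log(7/5) = 0.3365
  log(r/|z_k|) for z_k = 1: log(7/1) = 1.9459
Sum over inside zeros: 2.2824.
I(r) = log|p(0)| + (inside sum) = 1.6094 + 2.2824 = 3.8918.
Closed form (all zeros inside, monic): I(r) = n·log(r) = 2·log(7) = 3.8918. ✓

I(r) ≈ 3.8918.


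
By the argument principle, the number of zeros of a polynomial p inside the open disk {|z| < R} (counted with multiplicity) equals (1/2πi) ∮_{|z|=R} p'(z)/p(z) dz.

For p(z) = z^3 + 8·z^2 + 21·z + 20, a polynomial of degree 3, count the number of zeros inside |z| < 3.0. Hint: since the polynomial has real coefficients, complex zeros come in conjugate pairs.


The zeros of p are: -4, (-2 + 1i), (-2 - 1i).
Their magnitudes are: 4, 2.236, 2.236.
Zeros with |z| < R = 3.0: (-2 + 1i), (-2 - 1i).
Count = 2.
By the argument principle, (1/2πi) ∮_{|z|=R} p'(z)/p(z) dz equals exactly this count.

Number of zeros inside |z| < 3.0: 2.


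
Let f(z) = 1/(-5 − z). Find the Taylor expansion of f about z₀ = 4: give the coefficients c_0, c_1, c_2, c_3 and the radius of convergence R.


Let w = z − z₀, so z = z₀ + w.
Then -5 − z = -5 − (z₀ + w) = (-5 − z₀) − w = -9 − w.
f(z) = 1/(-9 − w) = (1/(-9)) · 1/(1 − w/(-9)) = Σ_{n≥0} w^n / (-9)^(n+1).
So c_n = 1/(-9)^(n+1):
  c_0 = 1/(-9)^1 = -1/9.
  c_1 = 1/(-9)^2 = 1/81.
  c_2 = 1/(-9)^3 = -1/729.
  c_3 = 1/(-9)^4 = 1/6561.
The series is valid for |w/d| < 1, i.e. |z − z₀| < |d|.
Radius of convergence: R = |-5 − z₀| = |-9| = 9 (distance from z₀ to the singularity z = -5).

c_0 = -1/9, c_1 = 1/81, c_2 = -1/729, c_3 = 1/6561; R = 9.


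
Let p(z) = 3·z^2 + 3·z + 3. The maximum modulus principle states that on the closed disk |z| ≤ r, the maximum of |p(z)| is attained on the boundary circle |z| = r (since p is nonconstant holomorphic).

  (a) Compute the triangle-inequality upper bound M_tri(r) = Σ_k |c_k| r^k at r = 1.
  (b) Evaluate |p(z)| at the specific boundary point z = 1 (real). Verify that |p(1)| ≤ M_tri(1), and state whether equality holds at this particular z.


Coefficients: c_0 = 3, c_1 = 3, c_2 = 3. Radius r = 1.
Part (a). Triangle bound: M_tri(r) = Σ_k |c_k| r^k
  = |3|·1^0 + |3|·1^1 + |3|·1^2
  = 3 + 3 + 3 = 9.
This bounds M(r) := max_{|z|=r} |p(z)| from above; equality holds iff all terms c_k z^k can be made to align in phase at a single z on |z|=r.
Part (b). At z = 1 (real, on the circle |z| = r):
  p(1) = (3)·1^0 + (3)·1^1 + (3)·1^2 = 9.
  |p(1)| = 9.
Since all nonzero coefficients share the same sign, |p(1)| = 9 = M_tri(1); the triangle bound is attained at z = 1, so in fact M(r) = 9.

M_tri(1) = 9; |p(1)| = 9; equality at z=1: yes.


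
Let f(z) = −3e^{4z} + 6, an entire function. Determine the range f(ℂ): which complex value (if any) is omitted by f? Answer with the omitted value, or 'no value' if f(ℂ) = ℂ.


Little Picard bounds the complement of f(ℂ) to at most one point.
e^{4z} is never zero on ℂ, so -3·e^{4z} takes every value in ℂ ∖ {0}. Adding 6 shifts the range to ℂ ∖ {6}. Thus f omits exactly the value 6.

Omitted value: 6.


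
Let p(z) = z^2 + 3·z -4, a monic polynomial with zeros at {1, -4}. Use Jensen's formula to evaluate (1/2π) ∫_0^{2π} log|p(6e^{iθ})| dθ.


Zeros: -4, 1; r = 6.
Inside |z| < r: -4, 1. Outside (|z| ≥ r): ∅.
p(0) = -4, so log|p(0)| = log(4) = 1.3863.
Apply Jensen: I(r) = log|p(0)| + Σ_k log(r/|z_k|), summed over zeros inside |z| < r.
  log(r/|z_k|) for z_k = 1: log(6/1) = 1.7918
  log(r/|z_k|) for z_k = -4: log(6/4) = 0.4055
Sum over inside zeros: 2.1972.
I(r) = log|p(0)| + (inside sum) = 1.3863 + 2.1972 = 3.5835.
Closed form (all zeros inside, monic): I(r) = n·log(r) = 2·log(6) = 3.5835. ✓

I(r) ≈ 3.5835.


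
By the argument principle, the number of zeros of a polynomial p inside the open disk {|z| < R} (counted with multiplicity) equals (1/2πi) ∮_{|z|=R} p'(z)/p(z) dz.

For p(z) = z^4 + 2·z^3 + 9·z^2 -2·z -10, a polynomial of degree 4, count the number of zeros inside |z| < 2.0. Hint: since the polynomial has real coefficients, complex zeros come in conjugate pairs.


The zeros of p are: -1, 1, (-1 + 3i), (-1 - 3i).
Their magnitudes are: 1, 1, 3.162, 3.162.
Zeros with |z| < R = 2.0: -1, 1.
Count = 2.
By the argument principle, (1/2πi) ∮_{|z|=R} p'(z)/p(z) dz equals exactly this count.

Number of zeros inside |z| < 2.0: 2.


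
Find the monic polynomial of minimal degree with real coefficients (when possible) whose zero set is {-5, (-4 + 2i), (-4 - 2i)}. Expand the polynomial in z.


The polynomial is p(z) = ∏_{α ∈ S} (z − α), where S = {-5, (-4 + 2i), (-4 - 2i)}.
Expanding the product yields: p(z) = z^3 + 13·z^2 + 60·z + 100.
Note conjugate pairs combine to real quadratics: (z − (-4+2i))(z − (-4−2i)) = z² + 8z + 20.
The resulting polynomial has degree 3 and real coefficients as required.

p(z) = z^3 + 13·z^2 + 60·z + 100.


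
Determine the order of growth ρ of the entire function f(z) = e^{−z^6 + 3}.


|e^{−z^6 + 3}| = e^{Re(-1·z^6) + 3} ≤ e^{1|z|^6 + 3} = e^{1r^6 + 3} on |z| = r, so ρ ≤ 6. Choosing z on |z|=r so that -1·z^6 is real positive (always possible by picking arg z appropriately) gives |f(z)| = e^{1r^6 + 3}, matching the bound. The additive constant 3 does not affect log log M(r) ~ 6·log r. Hence ρ = 6.
Therefore ρ = 6.

Order ρ = 6.


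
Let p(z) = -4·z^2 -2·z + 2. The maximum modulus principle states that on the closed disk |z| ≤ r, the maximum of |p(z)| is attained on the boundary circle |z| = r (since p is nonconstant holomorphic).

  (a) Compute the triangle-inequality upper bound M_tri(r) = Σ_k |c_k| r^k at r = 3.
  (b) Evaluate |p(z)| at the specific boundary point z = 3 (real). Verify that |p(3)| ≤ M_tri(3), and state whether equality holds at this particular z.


Coefficients: c_0 = 2, c_1 = -2, c_2 = -4. Radius r = 3.
Part (a). Triangle bound: M_tri(r) = Σ_k |c_k| r^k
  = |2|·3^0 + |-2|·3^1 + |-4|·3^2
  = 2 + 6 + 36 = 44.
This bounds M(r) := max_{|z|=r} |p(z)| from above; equality holds iff all terms c_k z^k can be made to align in phase at a single z on |z|=r.
Part (b). At z = 3 (real, on the circle |z| = r):
  p(3) = (2)·3^0 + (-2)·3^1 + (-4)·3^2 = -40.
  |p(3)| = 40.
Check: |p(3)| = 40 ≤ 44 = M_tri(3). ✓ Equality does not hold at z = 3 (the coefficients have mixed signs, so the terms do not all align in phase there).

M_tri(3) = 44; |p(3)| = 40; equality at z=3: no.


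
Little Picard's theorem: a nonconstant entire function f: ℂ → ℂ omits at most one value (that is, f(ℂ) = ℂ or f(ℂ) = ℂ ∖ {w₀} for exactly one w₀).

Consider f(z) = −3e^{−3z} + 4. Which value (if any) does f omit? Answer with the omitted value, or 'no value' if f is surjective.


Little Picard bounds the complement of f(ℂ) to at most one point.
e^{−3z} is never zero on ℂ, so -3·e^{−3z} takes every value in ℂ ∖ {0}. Adding 4 shifts the range to ℂ ∖ {4}. Thus f omits exactly the value 4.

Omitted value: 4.


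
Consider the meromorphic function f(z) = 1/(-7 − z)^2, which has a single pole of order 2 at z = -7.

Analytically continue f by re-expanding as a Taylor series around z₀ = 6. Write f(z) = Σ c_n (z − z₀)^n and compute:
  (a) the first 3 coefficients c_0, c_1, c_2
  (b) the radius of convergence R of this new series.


Let w = z − z₀, so z = z₀ + w.
Then -7 − z = -7 − (z₀ + w) = (-7 − z₀) − w = -13 − w.
f(z) = 1/(-13 − w)^2 = (1/(-13)^2) · (1 − w/(-13))^{−2}.
By the binomial series (1−u)^{−2} = Σ_{n≥0} C(n+1, 1) u^n for |u|<1, with u = w/(-13):
  c_n = C(n+1, 1) / (-13)^(n+2).
  c_0 = 1/(-13)^2 = 1/169.
  c_1 = 2/(-13)^3 = -2/2197.
  c_2 = 3/(-13)^4 = 3/28561.
The series is valid for |w/d| < 1, i.e. |z − z₀| < |d|.
Radius of convergence: R = |-7 − z₀| = |-13| = 13 (distance from z₀ to the singularity z = -7).

c_0 = 1/169, c_1 = -2/2197, c_2 = 3/28561; R = 13.


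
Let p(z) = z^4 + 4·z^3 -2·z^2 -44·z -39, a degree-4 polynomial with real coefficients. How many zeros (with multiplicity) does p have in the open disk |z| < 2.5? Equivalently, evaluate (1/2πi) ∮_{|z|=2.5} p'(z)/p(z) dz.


The zeros of p are: (-3 + 2i), (-3 - 2i), -1, 3.
Their magnitudes are: 3.606, 3.606, 1, 3.
Zeros with |z| < R = 2.5: -1.
Count = 1.
By the argument principle, (1/2πi) ∮_{|z|=R} p'(z)/p(z) dz equals exactly this count.

Number of zeros inside |z| < 2.5: 1.


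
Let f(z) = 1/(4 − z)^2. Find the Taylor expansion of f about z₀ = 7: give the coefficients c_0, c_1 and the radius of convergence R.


Let w = z − z₀, so z = z₀ + w.
Then 4 − z = 4 − (z₀ + w) = (4 − z₀) − w = -3 − w.
f(z) = 1/(-3 − w)^2 = (1/(-3)^2) · (1 − w/(-3))^{−2}.
By the binomial series (1−u)^{−2} = Σ_{n≥0} C(n+1, 1) u^n for |u|<1, with u = w/(-3):
  c_n = C(n+1, 1) / (-3)^(n+2).
  c_0 = 1/(-3)^2 = 1/9.
  c_1 = 2/(-3)^3 = -2/27.
The series is valid for |w/d| < 1, i.e. |z − z₀| < |d|.
Radius of convergence: R = |4 − z₀| = |-3| = 3 (distance from z₀ to the singularity z = 4).

c_0 = 1/9, c_1 = -2/27; R = 3.


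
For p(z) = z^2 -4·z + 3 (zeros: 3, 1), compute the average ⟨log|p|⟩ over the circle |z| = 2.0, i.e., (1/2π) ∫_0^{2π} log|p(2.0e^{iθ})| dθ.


Zeros: 1, 3; r = 2.0.
Inside |z| < r: 1. Outside (|z| ≥ r): 3.
p(0) = 3, so log|p(0)| = log(3) = 1.0986.
Apply Jensen: I(r) = log|p(0)| + Σ_k log(r/|z_k|), summed over zeros inside |z| < r.
  log(r/|z_k|) for z_k = 1: log(2.0/1) = 0.6931
  Outside zeros (3) contribute nothing to the Jensen sum.
Sum over inside zeros: 0.6931.
I(r) = log|p(0)| + (inside sum) = 1.0986 + 0.6931 = 1.7918.
Note: since some zeros are outside |z| ≤ r, the simplified n·log(r) form does NOT apply — only the inside zeros contribute.

I(r) ≈ 1.7918.


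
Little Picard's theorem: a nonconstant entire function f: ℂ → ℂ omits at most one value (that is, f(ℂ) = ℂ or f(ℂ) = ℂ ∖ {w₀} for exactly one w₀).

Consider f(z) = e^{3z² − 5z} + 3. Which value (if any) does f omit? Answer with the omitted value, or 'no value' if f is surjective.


Little Picard bounds the complement of f(ℂ) to at most one point.
The exponent g(z) = 3z² − 5z is a nonconstant polynomial, hence surjective onto ℂ. So e^{g(z)} takes every value in {e^w : w ∈ ℂ} = ℂ ∖ {0}. Adding 3 shifts the range to ℂ ∖ {3}. f omits exactly 3.

Omitted value: 3.


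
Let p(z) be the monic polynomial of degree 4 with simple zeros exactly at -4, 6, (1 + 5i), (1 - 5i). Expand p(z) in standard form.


The polynomial is p(z) = ∏_{α ∈ S} (z − α), where S = {-4, 6, (1 + 5i), (1 - 5i)}.
Expanding the product yields: p(z) = z^4 -4·z^3 + 6·z^2 -4·z -624.
Note conjugate pairs combine to real quadratics: (z − (1+5i))(z − (1−5i)) = z² − 2z + 26.
The resulting polynomial has degree 4 and real coefficients as required.

p(z) = z^4 -4·z^3 + 6·z^2 -4·z -624.


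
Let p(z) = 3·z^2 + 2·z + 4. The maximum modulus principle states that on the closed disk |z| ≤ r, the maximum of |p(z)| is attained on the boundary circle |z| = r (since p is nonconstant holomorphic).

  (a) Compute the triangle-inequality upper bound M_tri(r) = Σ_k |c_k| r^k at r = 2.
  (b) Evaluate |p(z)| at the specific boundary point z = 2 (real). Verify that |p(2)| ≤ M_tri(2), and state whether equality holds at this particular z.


Coefficients: c_0 = 4, c_1 = 2, c_2 = 3. Radius r = 2.
Part (a). Triangle bound: M_tri(r) = Σ_k |c_k| r^k
  = |4|·2^0 + |2|·2^1 + |3|·2^2
  = 4 + 4 + 12 = 20.
This bounds M(r) := max_{|z|=r} |p(z)| from above; equality holds iff all terms c_k z^k can be made to align in phase at a single z on |z|=r.
Part (b). At z = 2 (real, on the circle |z| = r):
  p(2) = (4)·2^0 + (2)·2^1 + (3)·2^2 = 20.
  |p(2)| = 20.
Since all nonzero coefficients share the same sign, |p(2)| = 20 = M_tri(2); the triangle bound is attained at z = 2, so in fact M(r) = 20.

M_tri(2) = 20; |p(2)| = 20; equality at z=2: yes.


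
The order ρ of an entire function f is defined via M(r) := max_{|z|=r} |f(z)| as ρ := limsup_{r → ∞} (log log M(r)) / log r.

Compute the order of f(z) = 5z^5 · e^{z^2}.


M(r) = max_{|z|=r} |5|·|z|^5·|e^{z^2}| = 5·r^5 · e^{1r^2} (the factors attain their maxima compatibly on |z|=r). Then log M(r) = log 5 + 5·log r + 1r^2, dominated by the last term, so log log M(r) ~ 2·log r. The polynomial factor 5z^5 contributes only a log r term and does not affect the order. ρ = 2.
Therefore ρ = 2.

Order ρ = 2.


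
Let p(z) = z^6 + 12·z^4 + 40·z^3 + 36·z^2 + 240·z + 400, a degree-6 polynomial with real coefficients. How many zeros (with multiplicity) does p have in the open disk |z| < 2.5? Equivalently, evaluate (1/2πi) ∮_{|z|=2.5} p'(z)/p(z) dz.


The zeros of p are: (1 + 3i), (1 - 3i), -2, -2, (1 + 3i), (1 - 3i).
Their magnitudes are: 3.162, 3.162, 2, 2, 3.162, 3.162.
Zeros with |z| < R = 2.5: -2, -2.
Count = 2.
By the argument principle, (1/2πi) ∮_{|z|=R} p'(z)/p(z) dz equals exactly this count.

Number of zeros inside |z| < 2.5: 2.


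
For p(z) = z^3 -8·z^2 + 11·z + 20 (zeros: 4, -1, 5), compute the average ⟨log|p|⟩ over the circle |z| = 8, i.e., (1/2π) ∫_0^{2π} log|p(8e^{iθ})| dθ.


Zeros: -1, 4, 5; r = 8.
Inside |z| < r: -1, 4, 5. Outside (|z| ≥ r): ∅.
p(0) = 20, so log|p(0)| = log(20) = 2.9957.
Apply Jensen: I(r) = log|p(0)| + Σ_k log(r/|z_k|), summed over zeros inside |z| < r.
  log(r/|z_k|) for z_k = 4: log(8/4) = 0.6931
  log(r/|z_k|) for z_k = -1: log(8/1) = 2.0794
  log(r/|z_k|) for z_k = 5: log(8/5) = 0.4700
Sum over inside zeros: 3.2426.
I(r) = log|p(0)| + (inside sum) = 2.9957 + 3.2426 = 6.2383.
Closed form (all zeros inside, monic): I(r) = n·log(r) = 3·log(8) = 6.2383. ✓

I(r) ≈ 6.2383.


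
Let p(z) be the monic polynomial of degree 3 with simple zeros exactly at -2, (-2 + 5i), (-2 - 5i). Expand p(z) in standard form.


The polynomial is p(z) = ∏_{α ∈ S} (z − α), where S = {-2, (-2 + 5i), (-2 - 5i)}.
Expanding the product yields: p(z) = z^3 + 6·z^2 + 37·z + 58.
Note conjugate pairs combine to real quadratics: (z − (-2+5i))(z − (-2−5i)) = z² + 4z + 29.
The resulting polynomial has degree 3 and real coefficients as required.

p(z) = z^3 + 6·z^2 + 37·z + 58.


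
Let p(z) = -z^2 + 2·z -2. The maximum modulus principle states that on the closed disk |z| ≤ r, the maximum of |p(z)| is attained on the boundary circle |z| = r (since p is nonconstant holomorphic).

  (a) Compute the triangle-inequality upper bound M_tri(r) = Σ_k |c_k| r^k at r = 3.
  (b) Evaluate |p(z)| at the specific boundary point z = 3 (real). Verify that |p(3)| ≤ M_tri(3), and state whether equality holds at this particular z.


Coefficients: c_0 = -2, c_1 = 2, c_2 = -1. Radius r = 3.
Part (a). Triangle bound: M_tri(r) = Σ_k |c_k| r^k
  = |-2|·3^0 + |2|·3^1 + |-1|·3^2
  = 2 + 6 + 9 = 17.
This bounds M(r) := max_{|z|=r} |p(z)| from above; equality holds iff all terms c_k z^k can be made to align in phase at a single z on |z|=r.
Part (b). At z = 3 (real, on the circle |z| = r):
  p(3) = (-2)·3^0 + (2)·3^1 + (-1)·3^2 = -5.
  |p(3)| = 5.
Check: |p(3)| = 5 ≤ 17 = M_tri(3). ✓ Equality does not hold at z = 3 (the coefficients have mixed signs, so the terms do not all align in phase there).

M_tri(3) = 17; |p(3)| = 5; equality at z=3: no.


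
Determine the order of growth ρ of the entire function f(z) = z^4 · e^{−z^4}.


M(r) = max_{|z|=r} |1|·|z|^4·|e^{−z^4}| = 1·r^4 · e^{1r^4} (the factors attain their maxima compatibly on |z|=r). Then log M(r) = log 1 + 4·log r + 1r^4, dominated by the last term, so log log M(r) ~ 4·log r. The polynomial factor 1z^4 contributes only a log r term and does not affect the order. ρ = 4.
Therefore ρ = 4.

Order ρ = 4.


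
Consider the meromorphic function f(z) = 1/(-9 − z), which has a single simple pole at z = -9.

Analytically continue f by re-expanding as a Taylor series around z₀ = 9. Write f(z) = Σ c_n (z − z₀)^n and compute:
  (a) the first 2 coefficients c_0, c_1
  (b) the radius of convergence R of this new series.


Let w = z − z₀, so z = z₀ + w.
Then -9 − z = -9 − (z₀ + w) = (-9 − z₀) − w = -18 − w.
f(z) = 1/(-18 − w) = (1/(-18)) · 1/(1 − w/(-18)) = Σ_{n≥0} w^n / (-18)^(n+1).
So c_n = 1/(-18)^(n+1):
  c_0 = 1/(-18)^1 = -1/18.
  c_1 = 1/(-18)^2 = 1/324.
The series is valid for |w/d| < 1, i.e. |z − z₀| < |d|.
Radius of convergence: R = |-9 − z₀| = |-18| = 18 (distance from z₀ to the singularity z = -9).

c_0 = -1/18, c_1 = 1/324; R = 18.


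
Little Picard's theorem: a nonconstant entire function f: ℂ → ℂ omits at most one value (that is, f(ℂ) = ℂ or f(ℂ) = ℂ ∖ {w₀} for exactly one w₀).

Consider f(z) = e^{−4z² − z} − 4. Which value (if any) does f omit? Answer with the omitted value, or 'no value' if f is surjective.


Little Picard bounds the complement of f(ℂ) to at most one point.
The exponent g(z) = −4z² − z is a nonconstant polynomial, hence surjective onto ℂ. So e^{g(z)} takes every value in {e^w : w ∈ ℂ} = ℂ ∖ {0}. Adding -4 shifts the range to ℂ ∖ {-4}. f omits exactly -4.

Omitted value: -4.


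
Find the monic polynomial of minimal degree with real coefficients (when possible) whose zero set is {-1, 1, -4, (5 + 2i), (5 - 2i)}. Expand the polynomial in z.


The polynomial is p(z) = ∏_{α ∈ S} (z − α), where S = {-1, 1, -4, (5 + 2i), (5 - 2i)}.
Expanding the product yields: p(z) = z^5 -6·z^4 -12·z^3 + 122·z^2 + 11·z -116.
Note conjugate pairs combine to real quadratics: (z − (5+2i))(z − (5−2i)) = z² − 10z + 29.
The resulting polynomial has degree 5 and real coefficients as required.

p(z) = z^5 -6·z^4 -12·z^3 + 122·z^2 + 11·z -116.


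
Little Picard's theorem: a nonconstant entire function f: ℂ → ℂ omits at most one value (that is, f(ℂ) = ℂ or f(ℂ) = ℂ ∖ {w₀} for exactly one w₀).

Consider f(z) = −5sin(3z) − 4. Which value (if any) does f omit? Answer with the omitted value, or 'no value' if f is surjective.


Little Picard bounds the complement of f(ℂ) to at most one point.
sin is entire and surjective onto ℂ: for every w ∈ ℂ, sin(ζ) = w has a solution ζ ∈ ℂ (e.g., via the complex inverse arcsin). With ζ = 3z this gives z = ζ/(3). Then -5·sin(3z) takes every value in -5·ℂ = ℂ, and adding -4 is a bijection of ℂ. So f is surjective and omits no value. (Note: only on the real line is sin bounded by [−1, 1].)

Omitted value: no value.


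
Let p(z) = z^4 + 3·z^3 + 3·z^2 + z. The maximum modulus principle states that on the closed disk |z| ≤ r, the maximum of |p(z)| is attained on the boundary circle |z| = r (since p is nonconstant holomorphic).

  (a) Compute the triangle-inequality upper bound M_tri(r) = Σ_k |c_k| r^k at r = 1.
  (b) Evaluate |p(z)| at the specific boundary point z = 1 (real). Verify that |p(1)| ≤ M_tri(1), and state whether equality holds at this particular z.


Coefficients: c_0 = 0, c_1 = 1, c_2 = 3, c_3 = 3, c_4 = 1. Radius r = 1.
Part (a). Triangle bound: M_tri(r) = Σ_k |c_k| r^k
  = |0|·1^0 + |1|·1^1 + |3|·1^2 + |3|·1^3 + |1|·1^4
  = 0 + 1 + 3 + 3 + 1 = 8.
This bounds M(r) := max_{|z|=r} |p(z)| from above; equality holds iff all terms c_k z^k can be made to align in phase at a single z on |z|=r.
Part (b). At z = 1 (real, on the circle |z| = r):
  p(1) = (0)·1^0 + (1)·1^1 + (3)·1^2 + (3)·1^3 + (1)·1^4 = 8.
  |p(1)| = 8.
Since all nonzero coefficients share the same sign, |p(1)| = 8 = M_tri(1); the triangle bound is attained at z = 1, so in fact M(r) = 8.

M_tri(1) = 8; |p(1)| = 8; equality at z=1: yes.


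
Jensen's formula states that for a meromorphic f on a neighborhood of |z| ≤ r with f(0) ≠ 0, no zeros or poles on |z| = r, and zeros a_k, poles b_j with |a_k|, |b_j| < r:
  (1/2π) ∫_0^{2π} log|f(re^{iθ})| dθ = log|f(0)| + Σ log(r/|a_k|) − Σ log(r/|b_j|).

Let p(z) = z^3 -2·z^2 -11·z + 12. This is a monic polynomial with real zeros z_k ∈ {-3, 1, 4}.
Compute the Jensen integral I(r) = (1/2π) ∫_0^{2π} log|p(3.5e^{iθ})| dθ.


Zeros: -3, 1, 4; r = 3.5.
Inside |z| < r: -3, 1. Outside (|z| ≥ r): 4.
p(0) = 12, so log|p(0)| = log(12) = 2.4849.
Apply Jensen: I(r) = log|p(0)| + Σ_k log(r/|z_k|), summed over zeros inside |z| < r.
  log(r/|z_k|) for z_k = -3: log(3.5/3) = 0.1542
  log(r/|z_k|) for z_k = 1: log(3.5/1) = 1.2528
  Outside zeros (4) contribute nothing to the Jensen sum.
Sum over inside zeros: 1.4069.
I(r) = log|p(0)| + (inside sum) = 2.4849 + 1.4069 = 3.8918.
Note: since some zeros are outside |z| ≤ r, the simplified n·log(r) form does NOT apply — only the inside zeros contribute.

I(r) ≈ 3.8918.


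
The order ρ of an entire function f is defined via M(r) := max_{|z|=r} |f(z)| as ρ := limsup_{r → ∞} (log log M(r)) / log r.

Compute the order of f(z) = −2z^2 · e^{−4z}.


M(r) = max_{|z|=r} |-2|·|z|^2·|e^{−4z}| = 2·r^2 · e^{4r^1} (the factors attain their maxima compatibly on |z|=r). Then log M(r) = log 2 + 2·log r + 4r^1, dominated by the last term, so log log M(r) ~ 1·log r. The polynomial factor -2z^2 contributes only a log r term and does not affect the order. ρ = 1.
Therefore ρ = 1.

Order ρ = 1.


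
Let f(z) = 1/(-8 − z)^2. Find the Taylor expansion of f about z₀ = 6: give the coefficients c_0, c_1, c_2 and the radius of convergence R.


Let w = z − z₀, so z = z₀ + w.
Then -8 − z = -8 − (z₀ + w) = (-8 − z₀) − w = -14 − w.
f(z) = 1/(-14 − w)^2 = (1/(-14)^2) · (1 − w/(-14))^{−2}.
By the binomial series (1−u)^{−2} = Σ_{n≥0} C(n+1, 1) u^n for |u|<1, with u = w/(-14):
  c_n = C(n+1, 1) / (-14)^(n+2).
  c_0 = 1/(-14)^2 = 1/196.
  c_1 = 2/(-14)^3 = -1/1372.
  c_2 = 3/(-14)^4 = 3/38416.
The series is valid for |w/d| < 1, i.e. |z − z₀| < |d|.
Radius of convergence: R = |-8 − z₀| = |-14| = 14 (distance from z₀ to the singularity z = -8).

c_0 = 1/196, c_1 = -1/1372, c_2 = 3/38416; R = 14.


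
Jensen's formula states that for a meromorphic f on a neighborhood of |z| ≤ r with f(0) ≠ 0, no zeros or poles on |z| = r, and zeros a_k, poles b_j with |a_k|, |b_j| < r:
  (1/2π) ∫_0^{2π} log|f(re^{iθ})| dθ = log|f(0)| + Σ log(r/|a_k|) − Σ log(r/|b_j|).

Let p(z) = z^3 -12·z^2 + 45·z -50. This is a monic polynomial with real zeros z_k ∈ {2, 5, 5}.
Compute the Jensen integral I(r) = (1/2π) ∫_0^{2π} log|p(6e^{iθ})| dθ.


Zeros: 2, 5, 5; r = 6.
Inside |z| < r: 2, 5, 5. Outside (|z| ≥ r): ∅.
p(0) = -50, so log|p(0)| = log(50) = 3.9120.
Apply Jensen: I(r) = log|p(0)| + Σ_k log(r/|z_k|), summed over zeros inside |z| < r.
  log(r/|z_k|) for z_k = 2: log(6/2) = 1.0986
  log(r/|z_k|) for z_k = 5: log(6/5) = 0.1823
  log(r/|z_k|) for z_k = 5: log(6/5) = 0.1823
Sum over inside zeros: 1.4633.
I(r) = log|p(0)| + (inside sum) = 3.9120 + 1.4633 = 5.3753.
Closed form (all zeros inside, monic): I(r) = n·log(r) = 3·log(6) = 5.3753. ✓

I(r) ≈ 5.3753.


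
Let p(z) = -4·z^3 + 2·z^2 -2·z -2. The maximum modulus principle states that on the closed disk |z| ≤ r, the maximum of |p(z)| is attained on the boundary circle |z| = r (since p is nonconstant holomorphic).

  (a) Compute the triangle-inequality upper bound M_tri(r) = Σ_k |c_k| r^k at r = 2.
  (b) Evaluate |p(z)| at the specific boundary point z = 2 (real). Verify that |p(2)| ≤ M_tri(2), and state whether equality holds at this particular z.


Coefficients: c_0 = -2, c_1 = -2, c_2 = 2, c_3 = -4. Radius r = 2.
Part (a). Triangle bound: M_tri(r) = Σ_k |c_k| r^k
  = |-2|·2^0 + |-2|·2^1 + |2|·2^2 + |-4|·2^3
  = 2 + 4 + 8 + 32 = 46.
This bounds M(r) := max_{|z|=r} |p(z)| from above; equality holds iff all terms c_k z^k can be made to align in phase at a single z on |z|=r.
Part (b). At z = 2 (real, on the circle |z| = r):
  p(2) = (-2)·2^0 + (-2)·2^1 + (2)·2^2 + (-4)·2^3 = -30.
  |p(2)| = 30.
Check: |p(2)| = 30 ≤ 46 = M_tri(2). ✓ Equality does not hold at z = 2 (the coefficients have mixed signs, so the terms do not all align in phase there).

M_tri(2) = 46; |p(2)| = 30; equality at z=2: no.


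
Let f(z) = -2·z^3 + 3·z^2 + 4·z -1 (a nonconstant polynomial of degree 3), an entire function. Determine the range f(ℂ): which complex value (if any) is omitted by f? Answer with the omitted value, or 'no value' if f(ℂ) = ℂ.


Little Picard bounds the complement of f(ℂ) to at most one point.
For every w ∈ ℂ, the equation p(z) − w = 0 is a nonconstant polynomial in z and hence has at least one root by the fundamental theorem of algebra. So p is surjective onto ℂ, omitting no value.

Omitted value: no value.


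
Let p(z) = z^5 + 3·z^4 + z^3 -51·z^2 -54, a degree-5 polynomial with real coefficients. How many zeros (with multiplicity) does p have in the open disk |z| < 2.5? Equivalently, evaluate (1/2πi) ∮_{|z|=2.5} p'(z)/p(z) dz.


The zeros of p are: 3, (-3 + 3i), (-3 - 3i), (0 + 1i), (0 - 1i).
Their magnitudes are: 3, 4.243, 4.243, 1, 1.
Zeros with |z| < R = 2.5: (0 + 1i), (0 - 1i).
Count = 2.
By the argument principle, (1/2πi) ∮_{|z|=R} p'(z)/p(z) dz equals exactly this count.

Number of zeros inside |z| < 2.5: 2.


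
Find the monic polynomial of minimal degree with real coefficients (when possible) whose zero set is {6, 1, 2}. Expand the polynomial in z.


The polynomial is p(z) = ∏_{α ∈ S} (z − α), where S = {6, 1, 2}.
Expanding the product yields: p(z) = z^3 -9·z^2 + 20·z -12.
The resulting polynomial has degree 3 and real coefficients as required.

p(z) = z^3 -9·z^2 + 20·z -12.
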